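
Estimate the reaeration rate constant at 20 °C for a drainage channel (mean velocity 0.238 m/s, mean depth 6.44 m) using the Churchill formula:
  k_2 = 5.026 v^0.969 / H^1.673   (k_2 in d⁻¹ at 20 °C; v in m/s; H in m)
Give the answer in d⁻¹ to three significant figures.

k_2 ≈ 0.0554 d⁻¹

k_2 = 5.026 × 0.238^0.969 / 6.44^1.673 = 5.026 × 0.2488 / 22.56 = 0.05544 d⁻¹.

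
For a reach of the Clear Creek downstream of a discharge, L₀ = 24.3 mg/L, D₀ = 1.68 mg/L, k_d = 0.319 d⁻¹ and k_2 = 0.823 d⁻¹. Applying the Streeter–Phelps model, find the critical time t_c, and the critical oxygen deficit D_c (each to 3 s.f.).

t_c ≈ 1.65 d; D_c ≈ 5.56 mg/L

With k_2/k_d = 2.580 and 1 − D₀(k_2−k_d)/(k_d L₀) = 0.8908,
t_c = ln(2.580 × 0.8908) / (0.823 − 0.319) = ln(2.298) / 0.5040 = 0.8321/0.5040 = 1.651 d.
L(t_c) = L₀ e^(−k_d t_c) = 24.3 × 0.5906 = 14.35 mg/L, and at the critical point k_2 D_c = k_d L, so D_c = (0.319/0.823) × 14.35 = 5.562 mg/L.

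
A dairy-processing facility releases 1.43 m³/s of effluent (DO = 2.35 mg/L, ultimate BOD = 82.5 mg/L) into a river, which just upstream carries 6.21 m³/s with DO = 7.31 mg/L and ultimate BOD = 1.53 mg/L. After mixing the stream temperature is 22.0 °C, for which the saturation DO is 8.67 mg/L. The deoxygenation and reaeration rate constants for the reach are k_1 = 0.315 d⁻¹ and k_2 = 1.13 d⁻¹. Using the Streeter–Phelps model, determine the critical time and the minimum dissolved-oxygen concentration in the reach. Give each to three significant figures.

Mixed DO = (6.21×7.31 + 1.43×2.35)/(6.21+1.43) = 48.76/7.640 = 6.382 mg/L.
Mixed L₀ = (6.21×1.53 + 1.43×82.5)/(7.640) = 127.5/7.640 = 16.69 mg/L.
Initial deficit D₀ = C_s − DO₀ = 8.67 − 6.382 = 2.288 mg/L.
t_c = (1/0.8150) ln[(1.13/0.315)(1 − 2.288×0.8150/(0.315×16.69))] = 1.227 × ln(2.314) = 1.030 d.
D_c = (0.315/1.13) × 16.69 × e^(−0.315×1.030) = 0.2788 × 16.69 × 0.7230 = 3.363 mg/L.
Minimum DO = 8.67 − 3.363 = 5.307 mg/L.

t_c ≈ 1.03 d; minimum DO ≈ 5.31 mg/L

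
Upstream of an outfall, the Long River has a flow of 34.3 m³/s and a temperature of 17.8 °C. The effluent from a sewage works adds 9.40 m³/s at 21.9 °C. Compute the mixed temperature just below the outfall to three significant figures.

18.7 °C

Flow-weighted mixing: C = (Q_r C_r + Q_w C_w)/(Q_r + Q_w)
= (34.3×17.8 + 9.40×21.9)/(34.3 + 9.40) = 816.4/43.70 = 18.68 °C.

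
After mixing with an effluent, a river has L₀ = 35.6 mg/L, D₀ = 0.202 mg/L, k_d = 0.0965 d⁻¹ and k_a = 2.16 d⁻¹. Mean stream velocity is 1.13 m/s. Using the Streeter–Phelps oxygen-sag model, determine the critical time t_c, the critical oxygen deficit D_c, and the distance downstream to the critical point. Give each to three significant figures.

t_c ≈ 1.44 d; D_c ≈ 1.38 mg/L; x_c ≈ 141 km

t_c = [1/(k_a−k_d)] ln[(k_a/k_d)(1 − D₀(k_a−k_d)/(k_d L₀))]
= [1/(2.16−0.0965)] ln[(2.16/0.0965)(1 − 0.202×2.064/(0.0965×35.6))]
= (1/2.064) ln[22.38 × 0.8787] = 0.4846 × ln(19.67) = 0.4846 × 2.979 = 1.444 d.
L(t_c) = L₀ e^(−k_d t_c) = 35.6 × 0.8700 = 30.97 mg/L, and at the critical point k_a D_c = k_d L, so D_c = (0.0965/2.16) × 30.97 = 1.384 mg/L.
x_c = v t_c = 1.13 m/s × 1.444 d × 86400 s/d = 140900 m ≈ 141 km.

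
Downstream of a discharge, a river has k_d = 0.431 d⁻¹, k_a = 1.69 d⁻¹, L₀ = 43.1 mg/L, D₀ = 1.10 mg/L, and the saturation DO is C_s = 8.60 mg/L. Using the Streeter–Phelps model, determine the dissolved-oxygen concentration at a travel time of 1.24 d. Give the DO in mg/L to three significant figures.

k_d L₀/(k_a−k_d) = 0.431×43.1/(1.69−0.431) = 18.58/1.259 = 14.75 mg/L.
e^(−k_d t) = e^(−0.431×1.240) = 0.5860; e^(−k_a t) = e^(−1.69×1.240) = 0.1230.
D = 14.75 × (0.5860 − 0.1230) + 1.10 × 0.1230 = 6.831 + 0.1353 = 6.967 mg/L.
DO = C_s − D = 8.60 − 6.967 = 1.633 mg/L.

DO ≈ 1.63 mg/L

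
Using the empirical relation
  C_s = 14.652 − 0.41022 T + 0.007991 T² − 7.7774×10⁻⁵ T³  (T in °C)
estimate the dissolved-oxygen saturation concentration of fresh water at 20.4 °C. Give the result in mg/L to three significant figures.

C_s ≈ 8.95 mg/L

C_s = 14.652 − 0.41022×20.4 + 0.007991×20.4² − 7.7774×10⁻⁵×20.4³ = 8.949 mg/L.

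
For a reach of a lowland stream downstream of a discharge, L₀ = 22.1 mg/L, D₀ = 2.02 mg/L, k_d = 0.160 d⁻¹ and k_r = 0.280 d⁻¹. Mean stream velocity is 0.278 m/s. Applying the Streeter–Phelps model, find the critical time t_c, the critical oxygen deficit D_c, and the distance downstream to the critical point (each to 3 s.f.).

t_c = [1/(k_r−k_d)] ln[(k_r/k_d)(1 − D₀(k_r−k_d)/(k_d L₀))]
= [1/(0.280−0.160)] ln[(0.280/0.160)(1 − 2.02×0.1200/(0.160×22.1))]
= (1/0.1200) ln[1.750 × 0.9314] = 8.333 × ln(1.630) = 8.333 × 0.4886 = 4.072 d.
D_c = (k_d/k_r) L₀ e^(−k_d t_c) = (0.160/0.280) × 22.1 × e^(−0.160×4.072) = 0.5714 × 22.1 × 0.5213 = 6.583 mg/L.
x_c = v t_c = 0.278 m/s × 4.072 d × 86400 s/d = 97800 m ≈ 97.8 km.

t_c ≈ 4.07 d; D_c ≈ 6.58 mg/L; x_c ≈ 97.8 km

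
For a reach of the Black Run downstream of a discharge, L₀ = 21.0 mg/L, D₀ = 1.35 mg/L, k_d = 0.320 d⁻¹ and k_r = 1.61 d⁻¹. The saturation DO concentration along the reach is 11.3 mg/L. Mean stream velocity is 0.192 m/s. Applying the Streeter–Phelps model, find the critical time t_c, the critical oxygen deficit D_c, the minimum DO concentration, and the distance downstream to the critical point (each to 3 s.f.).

t_c = [1/(k_r−k_d)] ln[(k_r/k_d)(1 − D₀(k_r−k_d)/(k_d L₀))]
= [1/(1.61−0.320)] ln[(1.61/0.320)(1 − 1.35×1.290/(0.320×21.0))]
= (1/1.290) ln[5.031 × 0.7408] = 0.7752 × ln(3.727) = 0.7752 × 1.316 = 1.020 d.
D_c = (k_d/k_r) L₀ e^(−k_d t_c) = (0.320/1.61) × 21.0 × e^(−0.320×1.020) = 0.1988 × 21.0 × 0.7215 = 3.012 mg/L.
Minimum DO = C_s − D_c = 11.3 − 3.012 = 8.288 mg/L.
x_c = v t_c = 0.192 m/s × 1.020 d × 86400 s/d = 16920 m ≈ 16.9 km.

t_c ≈ 1.02 d; D_c ≈ 3.01 mg/L; min DO ≈ 8.29 mg/L; x_c ≈ 16.9 km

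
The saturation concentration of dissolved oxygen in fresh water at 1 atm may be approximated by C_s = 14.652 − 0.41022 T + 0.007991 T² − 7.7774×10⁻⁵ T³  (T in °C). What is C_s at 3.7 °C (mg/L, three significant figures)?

C_s ≈ 13.2 mg/L

C_s = 14.652 − 0.41022×3.7 + 0.007991×3.7² − 7.7774×10⁻⁵×3.7³ = 13.24 mg/L.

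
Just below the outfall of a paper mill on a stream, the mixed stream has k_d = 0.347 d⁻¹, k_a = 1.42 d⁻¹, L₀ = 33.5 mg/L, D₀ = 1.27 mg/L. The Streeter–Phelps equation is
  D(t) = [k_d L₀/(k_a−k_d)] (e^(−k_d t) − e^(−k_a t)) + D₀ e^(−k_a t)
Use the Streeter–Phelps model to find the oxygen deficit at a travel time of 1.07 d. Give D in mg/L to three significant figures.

k_d L₀/(k_a−k_d) = 0.347×33.5/(1.42−0.347) = 11.62/1.073 = 10.83 mg/L.
e^(−k_d t) = e^(−0.347×1.070) = 0.6898; e^(−k_a t) = e^(−1.42×1.070) = 0.2188.
D = 10.83 × (0.6898 − 0.2188) + 1.27 × 0.2188 = 5.103 + 0.2779 = 5.381 mg/L.

D ≈ 5.38 mg/L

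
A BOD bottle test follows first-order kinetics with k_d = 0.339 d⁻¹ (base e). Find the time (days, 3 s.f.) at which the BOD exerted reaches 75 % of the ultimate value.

t ≈ 4.09 d

y/L₀ = 1 − e^(−k_d t) = 0.75 ⇒ e^(−k_d t) = 0.250
t = −ln(0.250) / 0.339 = 1.386 / 0.339 = 4.089 d.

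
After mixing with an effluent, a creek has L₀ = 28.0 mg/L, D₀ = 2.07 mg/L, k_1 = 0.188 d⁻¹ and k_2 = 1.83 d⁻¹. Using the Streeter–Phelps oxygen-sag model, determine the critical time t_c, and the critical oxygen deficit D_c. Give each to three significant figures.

With k_2/k_1 = 9.734 and 1 − D₀(k_2−k_1)/(k_1 L₀) = 0.3543,
t_c = ln(9.734 × 0.3543) / (1.83 − 0.188) = ln(3.449) / 1.642 = 1.238/1.642 = 0.7540 d.
D_c = (k_1/k_2) L₀ e^(−k_1 t_c) = (0.188/1.83) × 28.0 × e^(−0.188×0.7540) = 0.1027 × 28.0 × 0.8678 = 2.496 mg/L.

t_c ≈ 0.754 d; D_c ≈ 2.50 mg/L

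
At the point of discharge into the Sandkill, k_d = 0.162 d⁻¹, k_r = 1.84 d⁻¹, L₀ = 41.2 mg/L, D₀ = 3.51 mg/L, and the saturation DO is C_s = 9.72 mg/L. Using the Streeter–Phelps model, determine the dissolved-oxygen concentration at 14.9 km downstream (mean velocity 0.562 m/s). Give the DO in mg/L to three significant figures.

Travel time t = x/v = 14.9 km / (0.562 m/s) = 14900 m / 0.562 m/s = 26510 s = 0.3069 d.
k_d L₀/(k_r−k_d) = 0.162×41.2/(1.84−0.162) = 6.674/1.678 = 3.978 mg/L.
e^(−k_d t) = e^(−0.162×0.3069) = 0.9515; e^(−k_r t) = e^(−1.84×0.3069) = 0.5686.
D = 3.978 × (0.9515 − 0.5686) + 3.51 × 0.5686 = 1.523 + 1.996 = 3.519 mg/L.
DO = C_s − D = 9.72 − 3.519 = 6.201 mg/L.

DO ≈ 6.20 mg/L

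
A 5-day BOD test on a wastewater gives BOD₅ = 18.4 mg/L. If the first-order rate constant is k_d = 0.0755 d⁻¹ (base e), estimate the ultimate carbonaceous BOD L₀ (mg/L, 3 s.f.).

BOD₅ = L₀(1 − e^(−5k_d)) ⇒ L₀ = BOD₅ / (1 − e^(−5×0.0755))
= 18.4 / (1 − 0.6856) = 18.4 / 0.3144 = 58.52 mg/L.

L₀ ≈ 58.5 mg/L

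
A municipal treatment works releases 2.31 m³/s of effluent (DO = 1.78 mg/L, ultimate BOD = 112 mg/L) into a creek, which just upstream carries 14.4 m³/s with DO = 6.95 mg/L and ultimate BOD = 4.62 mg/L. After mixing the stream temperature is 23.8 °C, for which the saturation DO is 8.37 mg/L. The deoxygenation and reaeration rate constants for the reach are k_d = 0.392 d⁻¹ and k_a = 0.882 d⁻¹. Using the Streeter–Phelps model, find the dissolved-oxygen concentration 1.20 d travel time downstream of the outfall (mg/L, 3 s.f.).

Mixed DO = (14.4×6.95 + 2.31×1.78)/(14.4+2.31) = 104.2/16.71 = 6.235 mg/L.
Mixed L₀ = (14.4×4.62 + 2.31×112)/(16.71) = 325.2/16.71 = 19.46 mg/L.
Initial deficit D₀ = C_s − DO₀ = 8.37 − 6.235 = 2.135 mg/L.
D(1.20) = [0.392×19.46/(0.882−0.392)](e^(−0.392×1.20) − e^(−0.882×1.20)) + 2.135 e^(−0.882×1.20)
= 15.57 × (0.6248 − 0.3470) + 2.135 × 0.3470 = 5.066 mg/L.
DO = 8.37 − 5.066 = 3.304 mg/L.

DO ≈ 3.30 mg/L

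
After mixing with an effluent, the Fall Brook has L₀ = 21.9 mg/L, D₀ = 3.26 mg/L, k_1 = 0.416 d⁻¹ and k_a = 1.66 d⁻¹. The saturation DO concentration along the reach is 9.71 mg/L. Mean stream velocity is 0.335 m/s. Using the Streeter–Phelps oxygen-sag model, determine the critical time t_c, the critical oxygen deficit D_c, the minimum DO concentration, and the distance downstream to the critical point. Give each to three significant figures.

t_c ≈ 0.639 d; D_c ≈ 4.21 mg/L; min DO ≈ 5.50 mg/L; x_c ≈ 18.5 km

t_c = [1/(k_a−k_1)] ln[(k_a/k_1)(1 − D₀(k_a−k_1)/(k_1 L₀))]
= [1/(1.66−0.416)] ln[(1.66/0.416)(1 − 3.26×1.244/(0.416×21.9))]
= (1/1.244) ln[3.990 × 0.5549] = 0.8039 × ln(2.214) = 0.8039 × 0.7948 = 0.6389 d.
L(t_c) = L₀ e^(−k_1 t_c) = 21.9 × 0.7666 = 16.79 mg/L, and at the critical point k_a D_c = k_1 L, so D_c = (0.416/1.66) × 16.79 = 4.207 mg/L.
Minimum DO = C_s − D_c = 9.71 − 4.207 = 5.503 mg/L.
x_c = v t_c = 0.335 m/s × 0.6389 d × 86400 s/d = 18490 m ≈ 18.5 km.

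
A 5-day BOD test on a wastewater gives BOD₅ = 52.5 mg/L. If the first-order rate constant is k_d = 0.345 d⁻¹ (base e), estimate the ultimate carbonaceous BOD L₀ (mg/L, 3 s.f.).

L₀ ≈ 63.9 mg/L

BOD₅ = L₀(1 − e^(−5k_d)) ⇒ L₀ = BOD₅ / (1 − e^(−5×0.345))
= 52.5 / (1 − 0.1782) = 52.5 / 0.8218 = 63.88 mg/L.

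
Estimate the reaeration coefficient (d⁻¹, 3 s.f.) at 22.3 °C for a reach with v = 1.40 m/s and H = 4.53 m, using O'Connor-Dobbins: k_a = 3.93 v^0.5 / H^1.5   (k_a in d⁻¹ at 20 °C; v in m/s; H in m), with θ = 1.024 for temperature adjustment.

k_a(20) = 3.93 × 1.40^0.5 / 4.53^1.5 = 3.93 × 1.183 / 9.642 = 0.4823 d⁻¹.
k_a(22.3) = 0.4823 × 1.024^(22.3−20) = 0.4823 × 1.056 = 0.5093 d⁻¹.

k_a ≈ 0.509 d⁻¹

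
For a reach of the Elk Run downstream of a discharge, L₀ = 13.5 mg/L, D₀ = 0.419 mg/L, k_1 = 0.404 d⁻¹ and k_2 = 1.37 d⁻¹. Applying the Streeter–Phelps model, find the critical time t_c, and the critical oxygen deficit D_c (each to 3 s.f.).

t_c ≈ 1.18 d; D_c ≈ 2.47 mg/L

At the critical point dD/dt = 0, so k_1 L₀ e^(−k_1 t) = k_2 D. Substituting D(t) from the Streeter–Phelps equation and solving for t gives
t_c = ln[(k_2/k_1)(1 − D₀(k_2−k_1)/(k_1 L₀))] / (k_2−k_1).
Here k_2−k_1 = 0.9660 d⁻¹ and 1 − D₀(k_2−k_1)/(k_1 L₀) = 1 − 0.419×0.9660/(0.404×13.5) = 0.9258, so
t_c = ln(3.391 × 0.9258) / 0.9660 = 1.144 / 0.9660 = 1.184 d.
L(t_c) = L₀ e^(−k_1 t_c) = 13.5 × 0.6197 = 8.366 mg/L, and at the critical point k_2 D_c = k_1 L, so D_c = (0.404/1.37) × 8.366 = 2.467 mg/L.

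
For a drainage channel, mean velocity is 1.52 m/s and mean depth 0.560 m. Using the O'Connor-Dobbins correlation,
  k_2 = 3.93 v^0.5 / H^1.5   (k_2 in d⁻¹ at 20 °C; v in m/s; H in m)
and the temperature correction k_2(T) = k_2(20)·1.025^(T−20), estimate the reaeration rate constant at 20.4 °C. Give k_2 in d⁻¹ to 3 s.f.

k_2(20) = 3.93 × 1.52^0.5 / 0.560^1.5 = 3.93 × 1.233 / 0.4191 = 11.56 d⁻¹.
k_2(20.4) = 11.56 × 1.025^(20.4−20) = 11.56 × 1.010 = 11.68 d⁻¹.

k_2 ≈ 11.7 d⁻¹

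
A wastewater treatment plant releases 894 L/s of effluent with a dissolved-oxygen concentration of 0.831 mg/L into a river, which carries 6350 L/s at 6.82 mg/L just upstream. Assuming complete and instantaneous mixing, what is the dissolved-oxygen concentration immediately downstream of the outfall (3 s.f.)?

Flow-weighted mixing: C = (Q_r C_r + Q_w C_w)/(Q_r + Q_w)
= (6350×6.82 + 894×0.831)/(6350 + 894) = 44050/7244 = 6.081 mg/L.

6.08 mg/L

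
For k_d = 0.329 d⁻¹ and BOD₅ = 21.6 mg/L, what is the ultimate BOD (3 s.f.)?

L₀ ≈ 26.8 mg/L

BOD₅ = L₀(1 − e^(−5k_d)) ⇒ L₀ = BOD₅ / (1 − e^(−5×0.329))
= 21.6 / (1 − 0.1930) = 21.6 / 0.8070 = 26.77 mg/L.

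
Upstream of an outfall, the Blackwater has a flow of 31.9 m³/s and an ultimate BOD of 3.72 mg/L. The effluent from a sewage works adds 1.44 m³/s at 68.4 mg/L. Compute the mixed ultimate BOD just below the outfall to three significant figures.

6.51 mg/L

Flow-weighted mixing: C = (Q_r C_r + Q_w C_w)/(Q_r + Q_w)
= (31.9×3.72 + 1.44×68.4)/(31.9 + 1.44) = 217.2/33.34 = 6.514 mg/L.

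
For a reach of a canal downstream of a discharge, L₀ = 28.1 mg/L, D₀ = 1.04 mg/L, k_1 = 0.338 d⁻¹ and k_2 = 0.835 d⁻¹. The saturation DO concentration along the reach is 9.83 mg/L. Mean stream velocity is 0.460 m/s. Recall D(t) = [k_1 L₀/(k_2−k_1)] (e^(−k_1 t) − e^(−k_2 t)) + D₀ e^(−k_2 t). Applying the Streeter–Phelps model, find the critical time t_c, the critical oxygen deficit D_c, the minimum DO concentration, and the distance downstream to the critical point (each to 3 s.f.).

t_c = [1/(k_2−k_1)] ln[(k_2/k_1)(1 − D₀(k_2−k_1)/(k_1 L₀))]
= [1/(0.835−0.338)] ln[(0.835/0.338)(1 − 1.04×0.4970/(0.338×28.1))]
= (1/0.4970) ln[2.470 × 0.9456] = 2.012 × ln(2.336) = 2.012 × 0.8484 = 1.707 d.
L(t_c) = L₀ e^(−k_1 t_c) = 28.1 × 0.5616 = 15.78 mg/L, and at the critical point k_2 D_c = k_1 L, so D_c = (0.338/0.835) × 15.78 = 6.388 mg/L.
Minimum DO = C_s − D_c = 9.83 − 6.388 = 3.442 mg/L.
x_c = v t_c = 0.460 m/s × 1.707 d × 86400 s/d = 67850 m ≈ 67.8 km.

t_c ≈ 1.71 d; D_c ≈ 6.39 mg/L; min DO ≈ 3.44 mg/L; x_c ≈ 67.8 km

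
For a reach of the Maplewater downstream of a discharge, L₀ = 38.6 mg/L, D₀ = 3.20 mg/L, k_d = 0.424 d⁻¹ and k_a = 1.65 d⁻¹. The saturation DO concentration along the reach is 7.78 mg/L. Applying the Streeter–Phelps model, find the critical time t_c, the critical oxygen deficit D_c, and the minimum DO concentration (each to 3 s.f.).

With k_a/k_d = 3.892 and 1 − D₀(k_a−k_d)/(k_d L₀) = 0.7603,
t_c = ln(3.892 × 0.7603) / (1.65 − 0.424) = ln(2.959) / 1.226 = 1.085/1.226 = 0.8848 d.
L(t_c) = L₀ e^(−k_d t_c) = 38.6 × 0.6872 = 26.53 mg/L, and at the critical point k_a D_c = k_d L, so D_c = (0.424/1.65) × 26.53 = 6.816 mg/L.
Minimum DO = C_s − D_c = 7.78 − 6.816 = 0.9638 mg/L.

t_c ≈ 0.885 d; D_c ≈ 6.82 mg/L; min DO ≈ 0.964 mg/L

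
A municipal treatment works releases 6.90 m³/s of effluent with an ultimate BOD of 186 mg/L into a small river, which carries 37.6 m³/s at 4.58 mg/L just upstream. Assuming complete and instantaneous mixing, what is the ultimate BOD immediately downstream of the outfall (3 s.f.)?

Flow-weighted mixing: C = (Q_r C_r + Q_w C_w)/(Q_r + Q_w)
= (37.6×4.58 + 6.90×186)/(37.6 + 6.90) = 1456/44.50 = 32.71 mg/L.

32.7 mg/L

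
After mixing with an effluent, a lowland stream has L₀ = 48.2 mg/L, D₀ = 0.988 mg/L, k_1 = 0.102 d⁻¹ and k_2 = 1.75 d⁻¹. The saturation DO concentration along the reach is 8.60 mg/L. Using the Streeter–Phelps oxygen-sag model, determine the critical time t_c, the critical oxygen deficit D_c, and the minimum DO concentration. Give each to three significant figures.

t_c ≈ 1.48 d; D_c ≈ 2.42 mg/L; min DO ≈ 6.18 mg/L

At the critical point dD/dt = 0, so k_1 L₀ e^(−k_1 t) = k_2 D. Substituting D(t) from the Streeter–Phelps equation and solving for t gives
t_c = ln[(k_2/k_1)(1 − D₀(k_2−k_1)/(k_1 L₀))] / (k_2−k_1).
Here k_2−k_1 = 1.648 d⁻¹ and 1 − D₀(k_2−k_1)/(k_1 L₀) = 1 − 0.988×1.648/(0.102×48.2) = 0.6688, so
t_c = ln(17.16 × 0.6688) / 1.648 = 2.440 / 1.648 = 1.481 d.
L(t_c) = L₀ e^(−k_1 t_c) = 48.2 × 0.8598 = 41.44 mg/L, and at the critical point k_2 D_c = k_1 L, so D_c = (0.102/1.75) × 41.44 = 2.416 mg/L.
Minimum DO = C_s − D_c = 8.60 − 2.416 = 6.184 mg/L.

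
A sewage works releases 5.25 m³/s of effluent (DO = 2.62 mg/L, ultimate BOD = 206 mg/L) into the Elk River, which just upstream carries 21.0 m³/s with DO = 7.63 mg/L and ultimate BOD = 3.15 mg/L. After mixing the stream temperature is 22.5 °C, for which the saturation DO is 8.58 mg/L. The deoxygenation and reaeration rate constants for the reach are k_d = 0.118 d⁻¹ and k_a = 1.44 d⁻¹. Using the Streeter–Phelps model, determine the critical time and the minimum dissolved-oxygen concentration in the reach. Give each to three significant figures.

t_c ≈ 1.37 d; minimum DO ≈ 5.53 mg/L

Mixed DO = (21.0×7.63 + 5.25×2.62)/(21.0+5.25) = 174.0/26.25 = 6.628 mg/L.
Mixed L₀ = (21.0×3.15 + 5.25×206)/(26.25) = 1148/26.25 = 43.72 mg/L.
Initial deficit D₀ = C_s − DO₀ = 8.58 − 6.628 = 1.952 mg/L.
t_c = (1/1.322) ln[(1.44/0.118)(1 − 1.952×1.322/(0.118×43.72))] = 0.7564 × ln(6.099) = 1.368 d.
D_c = (0.118/1.44) × 43.72 × e^(−0.118×1.368) = 0.08194 × 43.72 × 0.8510 = 3.049 mg/L.
Minimum DO = 8.58 − 3.049 = 5.531 mg/L.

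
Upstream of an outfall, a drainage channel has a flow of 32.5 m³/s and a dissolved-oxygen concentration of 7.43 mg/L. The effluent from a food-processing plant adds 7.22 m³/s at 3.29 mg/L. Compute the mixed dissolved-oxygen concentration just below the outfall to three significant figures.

6.68 mg/L

Flow-weighted mixing: C = (Q_r C_r + Q_w C_w)/(Q_r + Q_w)
= (32.5×7.43 + 7.22×3.29)/(32.5 + 7.22) = 265.2/39.72 = 6.677 mg/L.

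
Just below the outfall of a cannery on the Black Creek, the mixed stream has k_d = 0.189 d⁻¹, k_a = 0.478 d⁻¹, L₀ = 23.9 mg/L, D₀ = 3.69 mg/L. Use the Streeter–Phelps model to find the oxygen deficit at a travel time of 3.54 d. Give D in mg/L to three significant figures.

k_d L₀/(k_a−k_d) = 0.189×23.9/(0.478−0.189) = 4.517/0.2890 = 15.63 mg/L.
e^(−k_d t) = e^(−0.189×3.540) = 0.5122; e^(−k_a t) = e^(−0.478×3.540) = 0.1841.
D = 15.63 × (0.5122 − 0.1841) + 3.69 × 0.1841 = 5.128 + 0.6794 = 5.807 mg/L.

D ≈ 5.81 mg/L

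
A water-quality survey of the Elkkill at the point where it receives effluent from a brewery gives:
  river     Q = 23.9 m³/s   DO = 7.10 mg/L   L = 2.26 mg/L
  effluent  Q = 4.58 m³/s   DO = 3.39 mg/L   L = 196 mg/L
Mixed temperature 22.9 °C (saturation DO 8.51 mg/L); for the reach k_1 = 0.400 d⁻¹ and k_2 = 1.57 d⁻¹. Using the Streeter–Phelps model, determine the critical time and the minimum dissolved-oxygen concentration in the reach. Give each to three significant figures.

Mixed DO = (23.9×7.10 + 4.58×3.39)/(23.9+4.58) = 185.2/28.48 = 6.503 mg/L.
Mixed L₀ = (23.9×2.26 + 4.58×196)/(28.48) = 951.7/28.48 = 33.42 mg/L.
Initial deficit D₀ = C_s − DO₀ = 8.51 − 6.503 = 2.007 mg/L.
t_c = (1/1.170) ln[(1.57/0.400)(1 − 2.007×1.170/(0.400×33.42))] = 0.8547 × ln(3.236) = 1.004 d.
D_c = (0.400/1.57) × 33.42 × e^(−0.400×1.004) = 0.2548 × 33.42 × 0.6694 = 5.699 mg/L.
Minimum DO = 8.51 − 5.699 = 2.811 mg/L.

t_c ≈ 1.00 d; minimum DO ≈ 2.81 mg/L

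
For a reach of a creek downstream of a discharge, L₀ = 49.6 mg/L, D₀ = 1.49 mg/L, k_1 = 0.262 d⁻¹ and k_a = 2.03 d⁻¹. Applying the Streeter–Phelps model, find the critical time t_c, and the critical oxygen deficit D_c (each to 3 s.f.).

t_c ≈ 1.03 d; D_c ≈ 4.89 mg/L

At the critical point dD/dt = 0, so k_1 L₀ e^(−k_1 t) = k_a D. Substituting D(t) from the Streeter–Phelps equation and solving for t gives
t_c = ln[(k_a/k_1)(1 − D₀(k_a−k_1)/(k_1 L₀))] / (k_a−k_1).
Here k_a−k_1 = 1.768 d⁻¹ and 1 − D₀(k_a−k_1)/(k_1 L₀) = 1 − 1.49×1.768/(0.262×49.6) = 0.7973, so
t_c = ln(7.748 × 0.7973) / 1.768 = 1.821 / 1.768 = 1.030 d.
D_c = (k_1/k_a) L₀ e^(−k_1 t_c) = (0.262/2.03) × 49.6 × e^(−0.262×1.030) = 0.1291 × 49.6 × 0.7635 = 4.888 mg/L.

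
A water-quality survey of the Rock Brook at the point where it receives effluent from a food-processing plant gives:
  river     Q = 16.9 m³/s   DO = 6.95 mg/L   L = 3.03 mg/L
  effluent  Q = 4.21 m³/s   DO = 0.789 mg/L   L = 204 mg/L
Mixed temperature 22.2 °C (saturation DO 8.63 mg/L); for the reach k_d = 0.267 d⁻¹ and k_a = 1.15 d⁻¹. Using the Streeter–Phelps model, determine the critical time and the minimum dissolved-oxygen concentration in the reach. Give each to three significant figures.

t_c ≈ 1.37 d; minimum DO ≈ 1.68 mg/L

Mixed DO = (16.9×6.95 + 4.21×0.789)/(16.9+4.21) = 120.8/21.11 = 5.721 mg/L.
Mixed L₀ = (16.9×3.03 + 4.21×204)/(21.11) = 910.0/21.11 = 43.11 mg/L.
Initial deficit D₀ = C_s − DO₀ = 8.63 − 5.721 = 2.909 mg/L.
t_c = (1/0.8830) ln[(1.15/0.267)(1 − 2.909×0.8830/(0.267×43.11))] = 1.133 × ln(3.346) = 1.368 d.
D_c = (0.267/1.15) × 43.11 × e^(−0.267×1.368) = 0.2322 × 43.11 × 0.6941 = 6.947 mg/L.
Minimum DO = 8.63 − 6.947 = 1.683 mg/L.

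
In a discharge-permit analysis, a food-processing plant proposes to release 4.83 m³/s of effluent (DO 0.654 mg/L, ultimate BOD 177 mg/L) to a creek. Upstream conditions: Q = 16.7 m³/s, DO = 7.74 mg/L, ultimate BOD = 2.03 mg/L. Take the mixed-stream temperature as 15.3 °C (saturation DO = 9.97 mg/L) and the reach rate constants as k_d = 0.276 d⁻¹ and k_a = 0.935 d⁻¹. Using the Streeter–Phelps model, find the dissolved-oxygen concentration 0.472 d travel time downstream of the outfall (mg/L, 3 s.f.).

Mixed DO = (16.7×7.74 + 4.83×0.654)/(16.7+4.83) = 132.4/21.53 = 6.150 mg/L.
Mixed L₀ = (16.7×2.03 + 4.83×177)/(21.53) = 888.8/21.53 = 41.28 mg/L.
Initial deficit D₀ = C_s − DO₀ = 9.97 − 6.150 = 3.820 mg/L.
D(0.472) = [0.276×41.28/(0.935−0.276)](e^(−0.276×0.472) − e^(−0.935×0.472)) + 3.820 e^(−0.935×0.472)
= 17.29 × (0.8779 − 0.6432) + 3.820 × 0.6432 = 6.514 mg/L.
DO = 9.97 − 6.514 = 3.456 mg/L.

DO ≈ 3.46 mg/L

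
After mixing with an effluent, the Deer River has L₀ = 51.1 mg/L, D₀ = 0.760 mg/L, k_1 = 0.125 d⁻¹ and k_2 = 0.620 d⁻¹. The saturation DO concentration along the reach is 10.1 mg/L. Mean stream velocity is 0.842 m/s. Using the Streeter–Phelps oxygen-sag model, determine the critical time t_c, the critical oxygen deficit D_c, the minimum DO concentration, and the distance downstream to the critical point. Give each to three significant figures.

With k_2/k_1 = 4.960 and 1 − D₀(k_2−k_1)/(k_1 L₀) = 0.9411,
t_c = ln(4.960 × 0.9411) / (0.620 − 0.125) = ln(4.668) / 0.4950 = 1.541/0.4950 = 3.113 d.
D_c = (k_1/k_2) L₀ e^(−k_1 t_c) = (0.125/0.620) × 51.1 × e^(−0.125×3.113) = 0.2016 × 51.1 × 0.6777 = 6.982 mg/L.
Minimum DO = C_s − D_c = 10.1 − 6.982 = 3.118 mg/L.
x_c = v t_c = 0.842 m/s × 3.113 d × 86400 s/d = 226400 m ≈ 226 km.

t_c ≈ 3.11 d; D_c ≈ 6.98 mg/L; min DO ≈ 3.12 mg/L; x_c ≈ 226 km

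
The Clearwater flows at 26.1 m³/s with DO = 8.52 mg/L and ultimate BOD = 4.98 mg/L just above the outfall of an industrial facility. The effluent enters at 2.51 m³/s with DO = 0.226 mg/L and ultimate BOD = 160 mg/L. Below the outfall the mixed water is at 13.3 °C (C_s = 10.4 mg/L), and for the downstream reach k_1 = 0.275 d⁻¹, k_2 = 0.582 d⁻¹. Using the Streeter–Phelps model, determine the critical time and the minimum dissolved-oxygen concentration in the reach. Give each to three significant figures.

t_c ≈ 1.89 d; minimum DO ≈ 5.17 mg/L

Mixed DO = (26.1×8.52 + 2.51×0.226)/(26.1+2.51) = 222.9/28.61 = 7.792 mg/L.
Mixed L₀ = (26.1×4.98 + 2.51×160)/(28.61) = 531.6/28.61 = 18.58 mg/L.
Initial deficit D₀ = C_s − DO₀ = 10.4 − 7.792 = 2.608 mg/L.
t_c = (1/0.3070) ln[(0.582/0.275)(1 − 2.608×0.3070/(0.275×18.58))] = 3.257 × ln(1.785) = 1.887 d.
D_c = (0.275/0.582) × 18.58 × e^(−0.275×1.887) = 0.4725 × 18.58 × 0.5952 = 5.225 mg/L.
Minimum DO = 10.4 − 5.225 = 5.175 mg/L.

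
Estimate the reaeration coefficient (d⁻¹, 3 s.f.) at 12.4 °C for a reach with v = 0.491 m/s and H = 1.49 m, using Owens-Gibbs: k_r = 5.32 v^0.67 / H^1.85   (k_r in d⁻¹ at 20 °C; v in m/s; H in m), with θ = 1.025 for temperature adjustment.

k_r ≈ 1.31 d⁻¹

k_r(20) = 5.32 × 0.491^0.67 / 1.49^1.85 = 5.32 × 0.6209 / 2.091 = 1.580 d⁻¹.
k_r(12.4) = 1.580 × 1.025^(12.4−20) = 1.580 × 0.8289 = 1.309 d⁻¹.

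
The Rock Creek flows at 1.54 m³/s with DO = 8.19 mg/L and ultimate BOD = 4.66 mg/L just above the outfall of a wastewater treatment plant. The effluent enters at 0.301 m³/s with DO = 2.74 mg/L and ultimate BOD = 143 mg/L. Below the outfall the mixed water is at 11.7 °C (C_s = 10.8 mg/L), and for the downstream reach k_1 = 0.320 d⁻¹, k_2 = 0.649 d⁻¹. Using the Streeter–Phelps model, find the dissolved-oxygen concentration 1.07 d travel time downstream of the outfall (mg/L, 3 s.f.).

Mixed DO = (1.54×8.19 + 0.301×2.74)/(1.54+0.301) = 13.44/1.841 = 7.299 mg/L.
Mixed L₀ = (1.54×4.66 + 0.301×143)/(1.841) = 50.22/1.841 = 27.28 mg/L.
Initial deficit D₀ = C_s − DO₀ = 10.8 − 7.299 = 3.501 mg/L.
D(1.07) = [0.320×27.28/(0.649−0.320)](e^(−0.320×1.07) − e^(−0.649×1.07)) + 3.501 e^(−0.649×1.07)
= 26.53 × (0.7101 − 0.4994) + 3.501 × 0.4994 = 7.339 mg/L.
DO = 10.8 − 7.339 = 3.461 mg/L.

DO ≈ 3.46 mg/L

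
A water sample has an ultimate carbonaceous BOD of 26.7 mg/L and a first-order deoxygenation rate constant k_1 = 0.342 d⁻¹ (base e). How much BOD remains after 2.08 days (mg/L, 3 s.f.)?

L ≈ 13.1 mg/L

L_t = L₀ e^(−k_1 t) = 26.7 × e^(−0.342×2.08) = 26.7 × 0.4910 = 13.11 mg/L.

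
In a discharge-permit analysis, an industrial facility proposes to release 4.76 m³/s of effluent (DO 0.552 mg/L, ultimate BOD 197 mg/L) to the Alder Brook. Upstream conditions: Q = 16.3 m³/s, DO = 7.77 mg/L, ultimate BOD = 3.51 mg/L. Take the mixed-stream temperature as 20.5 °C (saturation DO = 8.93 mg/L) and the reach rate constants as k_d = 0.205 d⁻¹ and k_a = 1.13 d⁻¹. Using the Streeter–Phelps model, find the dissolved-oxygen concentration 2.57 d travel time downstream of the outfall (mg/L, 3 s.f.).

Mixed DO = (16.3×7.77 + 4.76×0.552)/(16.3+4.76) = 129.3/21.06 = 6.139 mg/L.
Mixed L₀ = (16.3×3.51 + 4.76×197)/(21.06) = 994.9/21.06 = 47.24 mg/L.
Initial deficit D₀ = C_s − DO₀ = 8.93 − 6.139 = 2.791 mg/L.
D(2.57) = [0.205×47.24/(1.13−0.205)](e^(−0.205×2.57) − e^(−1.13×2.57)) + 2.791 e^(−1.13×2.57)
= 10.47 × (0.5905 − 0.05480) + 2.791 × 0.05480 = 5.761 mg/L.
DO = 8.93 − 5.761 = 3.169 mg/L.

DO ≈ 3.17 mg/L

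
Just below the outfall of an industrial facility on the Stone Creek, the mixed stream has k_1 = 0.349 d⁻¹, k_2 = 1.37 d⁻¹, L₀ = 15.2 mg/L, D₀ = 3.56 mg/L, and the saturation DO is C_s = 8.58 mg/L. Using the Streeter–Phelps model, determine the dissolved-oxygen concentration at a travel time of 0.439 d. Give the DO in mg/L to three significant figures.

DO ≈ 5.02 mg/L

k_1 L₀/(k_2−k_1) = 0.349×15.2/(1.37−0.349) = 5.305/1.021 = 5.196 mg/L.
e^(−k_1 t) = e^(−0.349×0.4390) = 0.8579; e^(−k_2 t) = e^(−1.37×0.4390) = 0.5480.
D = 5.196 × (0.8579 − 0.5480) + 3.56 × 0.5480 = 1.610 + 1.951 = 3.561 mg/L.
DO = C_s − D = 8.58 − 3.561 = 5.019 mg/L.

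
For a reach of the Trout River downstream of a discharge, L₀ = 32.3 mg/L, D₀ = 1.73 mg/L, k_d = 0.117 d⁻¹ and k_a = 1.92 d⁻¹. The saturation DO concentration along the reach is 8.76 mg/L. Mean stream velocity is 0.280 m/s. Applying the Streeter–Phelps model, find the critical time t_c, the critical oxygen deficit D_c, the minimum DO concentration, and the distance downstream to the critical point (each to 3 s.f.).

t_c ≈ 0.584 d; D_c ≈ 1.84 mg/L; min DO ≈ 6.92 mg/L; x_c ≈ 14.1 km

With k_a/k_d = 16.41 and 1 − D₀(k_a−k_d)/(k_d L₀) = 0.1746,
t_c = ln(16.41 × 0.1746) / (1.92 − 0.117) = ln(2.866) / 1.803 = 1.053/1.803 = 0.5839 d.
L(t_c) = L₀ e^(−k_d t_c) = 32.3 × 0.9340 = 30.17 mg/L, and at the critical point k_a D_c = k_d L, so D_c = (0.117/1.92) × 30.17 = 1.838 mg/L.
Minimum DO = C_s − D_c = 8.76 − 1.838 = 6.922 mg/L.
x_c = v t_c = 0.280 m/s × 0.5839 d × 86400 s/d = 14130 m ≈ 14.1 km.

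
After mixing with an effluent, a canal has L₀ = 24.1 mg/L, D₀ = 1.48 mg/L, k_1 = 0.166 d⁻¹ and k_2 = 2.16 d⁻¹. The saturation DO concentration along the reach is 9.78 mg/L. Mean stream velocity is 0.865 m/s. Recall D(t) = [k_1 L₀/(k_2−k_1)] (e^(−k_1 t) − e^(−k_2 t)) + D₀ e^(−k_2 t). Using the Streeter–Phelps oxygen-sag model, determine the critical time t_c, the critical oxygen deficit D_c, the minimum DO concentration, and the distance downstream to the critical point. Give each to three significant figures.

t_c = [1/(k_2−k_1)] ln[(k_2/k_1)(1 − D₀(k_2−k_1)/(k_1 L₀))]
= [1/(2.16−0.166)] ln[(2.16/0.166)(1 − 1.48×1.994/(0.166×24.1))]
= (1/1.994) ln[13.01 × 0.2623] = 0.5015 × ln(3.413) = 0.5015 × 1.228 = 0.6157 d.
D_c = (k_1/k_2) L₀ e^(−k_1 t_c) = (0.166/2.16) × 24.1 × e^(−0.166×0.6157) = 0.07685 × 24.1 × 0.9028 = 1.672 mg/L.
Minimum DO = C_s − D_c = 9.78 − 1.672 = 8.108 mg/L.
x_c = v t_c = 0.865 m/s × 0.6157 d × 86400 s/d = 46020 m ≈ 46.0 km.

t_c ≈ 0.616 d; D_c ≈ 1.67 mg/L; min DO ≈ 8.11 mg/L; x_c ≈ 46.0 km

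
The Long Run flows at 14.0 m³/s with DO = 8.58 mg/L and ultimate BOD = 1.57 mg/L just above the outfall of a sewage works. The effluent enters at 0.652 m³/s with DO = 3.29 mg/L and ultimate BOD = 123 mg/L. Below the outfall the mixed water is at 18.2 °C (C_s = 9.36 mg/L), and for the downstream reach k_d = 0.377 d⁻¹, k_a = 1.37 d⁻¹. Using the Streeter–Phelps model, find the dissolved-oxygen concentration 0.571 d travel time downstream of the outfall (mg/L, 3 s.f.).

Mixed DO = (14.0×8.58 + 0.652×3.29)/(14.0+0.652) = 122.3/14.65 = 8.345 mg/L.
Mixed L₀ = (14.0×1.57 + 0.652×123)/(14.65) = 102.2/14.65 = 6.974 mg/L.
Initial deficit D₀ = C_s − DO₀ = 9.36 − 8.345 = 1.015 mg/L.
D(0.571) = [0.377×6.974/(1.37−0.377)](e^(−0.377×0.571) − e^(−1.37×0.571)) + 1.015 e^(−1.37×0.571)
= 2.648 × (0.8063 − 0.4574) + 1.015 × 0.4574 = 1.388 mg/L.
DO = 9.36 − 1.388 = 7.972 mg/L.

DO ≈ 7.97 mg/L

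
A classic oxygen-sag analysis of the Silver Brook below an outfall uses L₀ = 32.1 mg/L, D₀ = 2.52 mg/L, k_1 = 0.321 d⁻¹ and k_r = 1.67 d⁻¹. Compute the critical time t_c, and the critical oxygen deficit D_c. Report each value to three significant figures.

t_c = [1/(k_r−k_1)] ln[(k_r/k_1)(1 − D₀(k_r−k_1)/(k_1 L₀))]
= [1/(1.67−0.321)] ln[(1.67/0.321)(1 − 2.52×1.349/(0.321×32.1))]
= (1/1.349) ln[5.202 × 0.6701] = 0.7413 × ln(3.486) = 0.7413 × 1.249 = 0.9257 d.
L(t_c) = L₀ e^(−k_1 t_c) = 32.1 × 0.7429 = 23.85 mg/L, and at the critical point k_r D_c = k_1 L, so D_c = (0.321/1.67) × 23.85 = 4.584 mg/L.

t_c ≈ 0.926 d; D_c ≈ 4.58 mg/L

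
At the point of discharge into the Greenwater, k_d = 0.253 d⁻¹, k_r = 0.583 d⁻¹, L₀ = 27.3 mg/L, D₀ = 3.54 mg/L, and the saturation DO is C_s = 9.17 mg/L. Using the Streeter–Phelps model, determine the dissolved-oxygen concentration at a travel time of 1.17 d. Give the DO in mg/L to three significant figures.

DO ≈ 2.39 mg/L

k_d L₀/(k_r−k_d) = 0.253×27.3/(0.583−0.253) = 6.907/0.3300 = 20.93 mg/L.
e^(−k_d t) = e^(−0.253×1.170) = 0.7438; e^(−k_r t) = e^(−0.583×1.170) = 0.5055.
D = 20.93 × (0.7438 − 0.5055) + 3.54 × 0.5055 = 4.986 + 1.790 = 6.776 mg/L.
DO = C_s − D = 9.17 − 6.776 = 2.394 mg/L.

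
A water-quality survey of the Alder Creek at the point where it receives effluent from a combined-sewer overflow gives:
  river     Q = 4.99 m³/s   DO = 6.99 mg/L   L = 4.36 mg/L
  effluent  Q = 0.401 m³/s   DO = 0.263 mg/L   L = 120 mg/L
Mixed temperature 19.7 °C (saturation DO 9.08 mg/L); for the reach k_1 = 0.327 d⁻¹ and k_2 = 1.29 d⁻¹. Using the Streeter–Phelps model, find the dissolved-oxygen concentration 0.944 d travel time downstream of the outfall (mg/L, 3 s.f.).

DO ≈ 6.38 mg/L

Mixed DO = (4.99×6.99 + 0.401×0.263)/(4.99+0.401) = 34.99/5.391 = 6.490 mg/L.
Mixed L₀ = (4.99×4.36 + 0.401×120)/(5.391) = 69.88/5.391 = 12.96 mg/L.
Initial deficit D₀ = C_s − DO₀ = 9.08 − 6.490 = 2.590 mg/L.
D(0.944) = [0.327×12.96/(1.29−0.327)](e^(−0.327×0.944) − e^(−1.29×0.944)) + 2.590 e^(−1.29×0.944)
= 4.401 × (0.7344 − 0.2959) + 2.590 × 0.2959 = 2.697 mg/L.
DO = 9.08 − 2.697 = 6.383 mg/L.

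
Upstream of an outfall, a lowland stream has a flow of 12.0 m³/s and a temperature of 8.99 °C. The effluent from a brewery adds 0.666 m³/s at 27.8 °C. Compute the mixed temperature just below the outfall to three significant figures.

9.98 °C

Flow-weighted mixing: C = (Q_r C_r + Q_w C_w)/(Q_r + Q_w)
= (12.0×8.99 + 0.666×27.8)/(12.0 + 0.666) = 126.4/12.67 = 9.979 °C.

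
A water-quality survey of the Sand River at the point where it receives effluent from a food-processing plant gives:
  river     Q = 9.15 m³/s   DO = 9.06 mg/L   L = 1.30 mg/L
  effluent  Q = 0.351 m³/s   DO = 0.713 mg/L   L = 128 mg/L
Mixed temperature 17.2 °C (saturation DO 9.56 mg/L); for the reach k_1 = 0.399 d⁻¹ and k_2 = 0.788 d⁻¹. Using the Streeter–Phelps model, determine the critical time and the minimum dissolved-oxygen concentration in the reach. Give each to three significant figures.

t_c ≈ 1.39 d; minimum DO ≈ 7.82 mg/L

Mixed DO = (9.15×9.06 + 0.351×0.713)/(9.15+0.351) = 83.15/9.501 = 8.752 mg/L.
Mixed L₀ = (9.15×1.30 + 0.351×128)/(9.501) = 56.82/9.501 = 5.981 mg/L.
Initial deficit D₀ = C_s − DO₀ = 9.56 − 8.752 = 0.8084 mg/L.
t_c = (1/0.3890) ln[(0.788/0.399)(1 − 0.8084×0.3890/(0.399×5.981))] = 2.571 × ln(1.715) = 1.386 d.
D_c = (0.399/0.788) × 5.981 × e^(−0.399×1.386) = 0.5063 × 5.981 × 0.5752 = 1.742 mg/L.
Minimum DO = 9.56 − 1.742 = 7.818 mg/L.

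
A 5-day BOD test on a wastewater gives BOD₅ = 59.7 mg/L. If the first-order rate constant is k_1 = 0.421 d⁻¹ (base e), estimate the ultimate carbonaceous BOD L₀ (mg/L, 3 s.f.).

BOD₅ = L₀(1 − e^(−5k_1)) ⇒ L₀ = BOD₅ / (1 − e^(−5×0.421))
= 59.7 / (1 − 0.1218) = 59.7 / 0.8782 = 67.98 mg/L.

L₀ ≈ 68.0 mg/L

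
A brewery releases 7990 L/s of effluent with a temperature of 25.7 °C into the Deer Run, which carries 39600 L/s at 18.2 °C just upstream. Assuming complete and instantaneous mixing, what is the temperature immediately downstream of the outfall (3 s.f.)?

19.5 °C

Flow-weighted mixing: C = (Q_r C_r + Q_w C_w)/(Q_r + Q_w)
= (39600×18.2 + 7990×25.7)/(39600 + 7990) = 926100/47590 = 19.46 °C.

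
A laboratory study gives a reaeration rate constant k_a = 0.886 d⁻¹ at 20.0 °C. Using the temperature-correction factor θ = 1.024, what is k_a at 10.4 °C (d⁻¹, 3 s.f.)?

k_a ≈ 0.706 d⁻¹

k_a(T₂) = k_a(T₁) · θ^(T₂−T₁) = 0.886 × 1.024^(10.4−20.0)
= 0.886 × 1.024^-9.60 = 0.886 × 0.7964 = 0.7056 d⁻¹.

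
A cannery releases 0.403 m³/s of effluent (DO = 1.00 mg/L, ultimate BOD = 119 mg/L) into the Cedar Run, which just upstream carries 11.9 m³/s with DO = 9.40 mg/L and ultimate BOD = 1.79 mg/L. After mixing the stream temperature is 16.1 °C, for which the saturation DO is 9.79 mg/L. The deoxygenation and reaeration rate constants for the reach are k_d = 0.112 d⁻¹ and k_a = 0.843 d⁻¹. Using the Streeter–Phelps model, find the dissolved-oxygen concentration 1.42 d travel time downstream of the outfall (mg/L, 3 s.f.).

Mixed DO = (11.9×9.40 + 0.403×1.00)/(11.9+0.403) = 112.3/12.30 = 9.125 mg/L.
Mixed L₀ = (11.9×1.79 + 0.403×119)/(12.30) = 69.26/12.30 = 5.629 mg/L.
Initial deficit D₀ = C_s − DO₀ = 9.79 − 9.125 = 0.6652 mg/L.
D(1.42) = [0.112×5.629/(0.843−0.112)](e^(−0.112×1.42) − e^(−0.843×1.42)) + 0.6652 e^(−0.843×1.42)
= 0.8625 × (0.8530 − 0.3021) + 0.6652 × 0.3021 = 0.6761 mg/L.
DO = 9.79 − 0.6761 = 9.114 mg/L.

DO ≈ 9.11 mg/L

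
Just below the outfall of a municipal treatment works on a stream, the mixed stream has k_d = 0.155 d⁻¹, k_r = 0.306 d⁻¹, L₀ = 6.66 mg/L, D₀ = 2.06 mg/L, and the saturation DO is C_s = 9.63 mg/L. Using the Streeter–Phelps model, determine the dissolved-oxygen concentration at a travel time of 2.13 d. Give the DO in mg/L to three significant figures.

DO ≈ 7.20 mg/L

k_d L₀/(k_r−k_d) = 0.155×6.66/(0.306−0.155) = 1.032/0.1510 = 6.836 mg/L.
e^(−k_d t) = e^(−0.155×2.130) = 0.7188; e^(−k_r t) = e^(−0.306×2.130) = 0.5211.
D = 6.836 × (0.7188 − 0.5211) + 2.06 × 0.5211 = 1.352 + 1.074 = 2.425 mg/L.
DO = C_s − D = 9.63 − 2.425 = 7.205 mg/L.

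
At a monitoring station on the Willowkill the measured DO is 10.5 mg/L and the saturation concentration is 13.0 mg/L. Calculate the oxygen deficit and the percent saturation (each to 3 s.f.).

D = C_s − C = 13.0 − 10.5 = 2.50 mg/L.
% saturation = 10.5/13.0 × 100 = 80.8 %.

D ≈ 2.50 mg/L; 80.8 % saturation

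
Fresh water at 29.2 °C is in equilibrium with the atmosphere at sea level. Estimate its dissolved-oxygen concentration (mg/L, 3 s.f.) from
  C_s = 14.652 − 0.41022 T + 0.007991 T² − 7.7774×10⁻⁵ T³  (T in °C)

C_s = 14.652 − 0.41022×29.2 + 0.007991×29.2² − 7.7774×10⁻⁵×29.2³ = 7.551 mg/L.

C_s ≈ 7.55 mg/L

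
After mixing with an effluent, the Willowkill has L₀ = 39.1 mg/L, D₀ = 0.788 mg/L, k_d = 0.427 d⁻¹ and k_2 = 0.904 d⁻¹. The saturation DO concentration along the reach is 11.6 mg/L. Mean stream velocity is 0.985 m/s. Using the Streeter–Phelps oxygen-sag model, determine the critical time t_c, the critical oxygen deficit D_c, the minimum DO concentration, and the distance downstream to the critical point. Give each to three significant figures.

t_c ≈ 1.52 d; D_c ≈ 9.63 mg/L; min DO ≈ 1.97 mg/L; x_c ≈ 130 km

At the critical point dD/dt = 0, so k_d L₀ e^(−k_d t) = k_2 D. Substituting D(t) from the Streeter–Phelps equation and solving for t gives
t_c = ln[(k_2/k_d)(1 − D₀(k_2−k_d)/(k_d L₀))] / (k_2−k_d).
Here k_2−k_d = 0.4770 d⁻¹ and 1 − D₀(k_2−k_d)/(k_d L₀) = 1 − 0.788×0.4770/(0.427×39.1) = 0.9775, so
t_c = ln(2.117 × 0.9775) / 0.4770 = 0.7273 / 0.4770 = 1.525 d.
L(t_c) = L₀ e^(−k_d t_c) = 39.1 × 0.5215 = 20.39 mg/L, and at the critical point k_2 D_c = k_d L, so D_c = (0.427/0.904) × 20.39 = 9.631 mg/L.
Minimum DO = C_s − D_c = 11.6 − 9.631 = 1.969 mg/L.
x_c = v t_c = 0.985 m/s × 1.525 d × 86400 s/d = 129800 m ≈ 130 km.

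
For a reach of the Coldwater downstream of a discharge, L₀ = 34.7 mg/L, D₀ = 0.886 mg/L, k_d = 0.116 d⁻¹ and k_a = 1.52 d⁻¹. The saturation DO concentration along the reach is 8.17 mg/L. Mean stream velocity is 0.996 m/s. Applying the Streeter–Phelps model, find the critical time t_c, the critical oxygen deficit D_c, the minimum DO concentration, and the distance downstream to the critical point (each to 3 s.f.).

t_c ≈ 1.57 d; D_c ≈ 2.21 mg/L; min DO ≈ 5.96 mg/L; x_c ≈ 135 km

With k_a/k_d = 13.10 and 1 − D₀(k_a−k_d)/(k_d L₀) = 0.6910,
t_c = ln(13.10 × 0.6910) / (1.52 − 0.116) = ln(9.054) / 1.404 = 2.203/1.404 = 1.569 d.
D_c = (k_d/k_a) L₀ e^(−k_d t_c) = (0.116/1.52) × 34.7 × e^(−0.116×1.569) = 0.07632 × 34.7 × 0.8336 = 2.207 mg/L.
Minimum DO = C_s − D_c = 8.17 − 2.207 = 5.963 mg/L.
x_c = v t_c = 0.996 m/s × 1.569 d × 86400 s/d = 135000 m ≈ 135 km.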